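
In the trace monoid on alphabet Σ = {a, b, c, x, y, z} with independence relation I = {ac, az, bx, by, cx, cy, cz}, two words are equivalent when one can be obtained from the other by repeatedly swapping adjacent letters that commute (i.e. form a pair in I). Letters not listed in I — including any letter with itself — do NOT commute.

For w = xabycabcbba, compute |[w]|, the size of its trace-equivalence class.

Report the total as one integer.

5

drop 0:x onto floor
drop 1:a onto {0:x}
drop 2:b onto {1:a}
drop 3:y onto {1:a}
drop 4:c onto {2:b}
drop 5:a onto {2:b, 3:y}
drop 6:b onto {4:c, 5:a}
drop 7:c onto {6:b}
drop 8:b onto {7:c}
drop 9:b onto {8:b}
drop 10:a onto {9:b}
ground layer = {0:x}
drop-orders for the pieces not yet dropped (sum over which currently-grounded one goes next):
  1 to go: {10} 1
  2 to go: {9,10} 1
  3 to go: {8,9,10} 1
  4 to go: {7,8,9,10} 1
  5 to go: {6,7,8,9,10} 1
  6 to go: {4,6,7,8,9,10} 1  {5,6,7,8,9,10} 1
  7 to go: {3,5,6,7,8,9,10} 1  {4,5,6,7,8,9,10} 2
  8 to go: {2,4,5,6,7,8,9,10} 2  {3,4,5,6,7,8,9,10} 3
  9 to go: {2,3,4,5,6,7,8,9,10} 5
  if 0:x drops first: 5 orders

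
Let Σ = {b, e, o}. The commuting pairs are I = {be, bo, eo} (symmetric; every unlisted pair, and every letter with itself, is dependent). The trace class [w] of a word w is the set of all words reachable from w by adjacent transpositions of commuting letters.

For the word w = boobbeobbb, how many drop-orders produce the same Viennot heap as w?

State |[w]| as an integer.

drop 0:b onto floor
drop 1:o onto floor
drop 2:o onto {1:o}
drop 3:b onto {0:b}
drop 4:b onto {3:b}
drop 5:e onto floor
drop 6:o onto {2:o}
drop 7:b onto {4:b}
drop 8:b onto {7:b}
drop 9:b onto {8:b}
ground layer = {0:b, 1:o, 5:e}
drop-orders for the pieces not yet dropped (sum over which currently-grounded one goes next):
  1 to go: {5} 1  {6} 1  {9} 1
  2 to go: {2,6} 1  {5,6} 2  {5,9} 2  {6,9} 2  {8,9} 1
  3 to go: {1,2,6} 1  {2,5,6} 3  {2,6,9} 3  {5,6,9} 6  {5,8,9} 3  {6,8,9} 3  {7,8,9} 1
  4 to go: {1,2,5,6} 4  {1,2,6,9} 4  {2,5,6,9} 12  {2,6,8,9} 6  {4,7,8,9} 1  {5,6,8,9} 12  {5,7,8,9} 4  {6,7,8,9} 4
  5 to go: {1,2,5,6,9} 20  {1,2,6,8,9} 10  {2,5,6,8,9} 30  {2,6,7,8,9} 10  {3,4,7,8,9} 1  {4,5,7,8,9} 5  {4,6,7,8,9} 5  {5,6,7,8,9} 20
  6 to go: {0,3,4,7,8,9} 1  {1,2,5,6,8,9} 60  {1,2,6,7,8,9} 20  {2,4,6,7,8,9} 15  {2,5,6,7,8,9} 60  {3,4,5,7,8,9} 6  {3,4,6,7,8,9} 6  {4,5,6,7,8,9} 30
  7 to go: {0,3,4,5,7,8,9} 7  {0,3,4,6,7,8,9} 7  {1,2,4,6,7,8,9} 35  {1,2,5,6,7,8,9} 140  {2,3,4,6,7,8,9} 21  {2,4,5,6,7,8,9} 105  {3,4,5,6,7,8,9} 42
  8 to go: {0,2,3,4,6,7,8,9} 28  {0,3,4,5,6,7,8,9} 56  {1,2,3,4,6,7,8,9} 56  {1,2,4,5,6,7,8,9} 280  {2,3,4,5,6,7,8,9} 168
  if 0:b drops first: 504 orders
  if 1:o drops first: 252 orders
  if 5:e drops first: 84 orders
heap linearizations: 840

840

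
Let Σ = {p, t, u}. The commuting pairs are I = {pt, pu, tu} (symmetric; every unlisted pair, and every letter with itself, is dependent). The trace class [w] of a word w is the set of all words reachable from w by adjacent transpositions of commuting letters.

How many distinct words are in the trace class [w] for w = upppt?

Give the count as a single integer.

20

#0=u has no predecessor
#1=p has no predecessor
#2=p depends on [1:p]
#3=p depends on [2:p]
#4=t has no predecessor
sources: [0:u, 1:p, 4:t]
N(rest) = Σ N(rest − s) over sources s of rest; N(one piece) = 1:
  size 1 → [0]=1  [3]=1  [4]=1
  size 2 → [0,3]=2  [0,4]=2  [2,3]=1  [3,4]=2
  size 3 → [0,2,3]=3  [0,3,4]=6  [1,2,3]=1  [2,3,4]=3
  first=0(u) contributes 4
  first=1(p) contributes 12
  first=4(t) contributes 4
|[w]| = 20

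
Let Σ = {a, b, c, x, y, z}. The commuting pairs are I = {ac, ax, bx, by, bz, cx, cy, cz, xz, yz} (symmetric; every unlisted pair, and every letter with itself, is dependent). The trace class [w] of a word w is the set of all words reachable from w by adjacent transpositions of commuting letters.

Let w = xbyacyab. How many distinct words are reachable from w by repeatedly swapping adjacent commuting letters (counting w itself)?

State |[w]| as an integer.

#0=x has no predecessor
#1=b has no predecessor
#2=y depends on [0:x]
#3=a depends on [1:b, 2:y]
#4=c depends on [1:b]
#5=y depends on [3:a]
#6=a depends on [5:y]
#7=b depends on [4:c, 6:a]
sources: [0:x, 1:b]
N(rest) = Σ N(rest − s) over sources s of rest; N(one piece) = 1:
  size 1 → [7]=1
  size 2 → [4,7]=1  [6,7]=1
  size 3 → [4,6,7]=2  [5,6,7]=1
  size 4 → [3,5,6,7]=1  [4,5,6,7]=3
  size 5 → [2,3,5,6,7]=1  [3,4,5,6,7]=4
  size 6 → [0,2,3,5,6,7]=1  [1,3,4,5,6,7]=4  [2,3,4,5,6,7]=5
  first=0(x) contributes 9
  first=1(b) contributes 6
|[w]| = 15

15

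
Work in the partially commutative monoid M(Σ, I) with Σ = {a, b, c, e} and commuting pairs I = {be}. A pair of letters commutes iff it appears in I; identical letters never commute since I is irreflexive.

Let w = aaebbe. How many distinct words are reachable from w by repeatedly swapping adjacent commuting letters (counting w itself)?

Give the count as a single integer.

6

0(a) covers ∅
1(a) covers 0:a
2(e) covers 1:a
3(b) covers 1:a
4(b) covers 3:b
5(e) covers 2:e
floor of heap: 0:a
completions by unplaced set U, small U first (add the entries for U minus each lowest piece of U):
  |U|=1: {4}:1  {5}:1
  |U|=2: {2,5}:1  {3,4}:1  {4,5}:2
  |U|=3: {2,4,5}:3  {3,4,5}:3
  |U|=4: {2,3,4,5}:6
  start at 0(a): 6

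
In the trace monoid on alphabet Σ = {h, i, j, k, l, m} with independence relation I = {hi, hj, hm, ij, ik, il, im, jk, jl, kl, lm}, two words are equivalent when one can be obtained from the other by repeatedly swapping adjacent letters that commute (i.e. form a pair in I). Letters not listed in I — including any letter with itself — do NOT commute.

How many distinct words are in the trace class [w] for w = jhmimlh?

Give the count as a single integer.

0(j) covers ∅
1(h) covers ∅
2(m) covers 0:j
3(i) covers ∅
4(m) covers 2:m
5(l) covers 1:h
6(h) covers 5:l
floor of heap: 0:j, 1:h, 3:i
completions by unplaced set U, small U first (add the entries for U minus each lowest piece of U):
  |U|=1: {3}:1  {4}:1  {6}:1
  |U|=2: {2,4}:1  {3,4}:2  {3,6}:2  {4,6}:2  {5,6}:1
  |U|=3: {0,2,4}:1  {1,5,6}:1  {2,3,4}:3  {2,4,6}:3  {3,4,6}:6  {3,5,6}:3  {4,5,6}:3
  |U|=4: {0,2,3,4}:4  {0,2,4,6}:4  {1,3,5,6}:4  {1,4,5,6}:4  {2,3,4,6}:12  {2,4,5,6}:6  {3,4,5,6}:12
  |U|=5: {0,2,3,4,6}:20  {0,2,4,5,6}:10  {1,2,4,5,6}:10  {1,3,4,5,6}:20  {2,3,4,5,6}:30
  start at 0(j): 60
  start at 1(h): 60
  start at 3(i): 20
sum over floor = 140

140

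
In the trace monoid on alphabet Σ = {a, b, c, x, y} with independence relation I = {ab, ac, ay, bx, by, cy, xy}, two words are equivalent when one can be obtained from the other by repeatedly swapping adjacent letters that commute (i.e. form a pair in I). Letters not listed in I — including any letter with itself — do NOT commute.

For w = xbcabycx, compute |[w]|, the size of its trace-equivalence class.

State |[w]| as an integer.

72

piece 0:x — minimal
piece 1:b — minimal
piece 2:c rests on {0:x, 1:b}
piece 3:a rests on {0:x}
piece 4:b rests on {2:c}
piece 5:y — minimal
piece 6:c rests on {4:b}
piece 7:x rests on {3:a, 6:c}
minimal pieces: {0:x, 1:b, 5:y}
ways to finish when only these pieces remain (= sum over removing one remaining piece with nothing left below it):
  1 left: {5}→1  {7}→1
  2 left: {3,7}→1  {5,7}→2  {6,7}→1
  3 left: {3,5,7}→3  {3,6,7}→2  {4,6,7}→1  {5,6,7}→3
  4 left: {2,4,6,7}→1  {3,4,6,7}→3  {3,5,6,7}→8  {4,5,6,7}→4
  5 left: {1,2,4,6,7}→1  {2,3,4,6,7}→4  {2,4,5,6,7}→5  {3,4,5,6,7}→15
  6 left: {0,2,3,4,6,7}→4  {1,2,3,4,6,7}→5  {1,2,4,5,6,7}→6  {2,3,4,5,6,7}→24
  placing 0:x first → 35 extensions
  placing 1:b first → 28 extensions
  placing 5:y first → 9 extensions
total linear extensions = 72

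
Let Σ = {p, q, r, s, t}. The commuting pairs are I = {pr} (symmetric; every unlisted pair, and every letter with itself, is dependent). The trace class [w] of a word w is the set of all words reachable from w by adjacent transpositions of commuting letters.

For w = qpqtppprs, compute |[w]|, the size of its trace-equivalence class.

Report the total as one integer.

drop 0:q onto floor
drop 1:p onto {0:q}
drop 2:q onto {1:p}
drop 3:t onto {2:q}
drop 4:p onto {3:t}
drop 5:p onto {4:p}
drop 6:p onto {5:p}
drop 7:r onto {3:t}
drop 8:s onto {6:p, 7:r}
ground layer = {0:q}
drop-orders for the pieces not yet dropped (sum over which currently-grounded one goes next):
  1 to go: {8} 1
  2 to go: {6,8} 1  {7,8} 1
  3 to go: {5,6,8} 1  {6,7,8} 2
  4 to go: {4,5,6,8} 1  {5,6,7,8} 3
  5 to go: {4,5,6,7,8} 4
  6 to go: {3,4,5,6,7,8} 4
  7 to go: {2,3,4,5,6,7,8} 4
  if 0:q drops first: 4 orders

4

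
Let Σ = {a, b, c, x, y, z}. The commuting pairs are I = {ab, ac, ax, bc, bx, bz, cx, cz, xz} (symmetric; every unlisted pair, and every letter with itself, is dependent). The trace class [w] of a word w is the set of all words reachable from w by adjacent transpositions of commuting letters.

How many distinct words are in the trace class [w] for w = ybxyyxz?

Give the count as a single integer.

drop 0:y onto floor
drop 1:b onto {0:y}
drop 2:x onto {0:y}
drop 3:y onto {1:b, 2:x}
drop 4:y onto {3:y}
drop 5:x onto {4:y}
drop 6:z onto {4:y}
ground layer = {0:y}
drop-orders for the pieces not yet dropped (sum over which currently-grounded one goes next):
  1 to go: {5} 1  {6} 1
  2 to go: {5,6} 2
  3 to go: {4,5,6} 2
  4 to go: {3,4,5,6} 2
  5 to go: {1,3,4,5,6} 2  {2,3,4,5,6} 2
  if 0:y drops first: 4 orders

4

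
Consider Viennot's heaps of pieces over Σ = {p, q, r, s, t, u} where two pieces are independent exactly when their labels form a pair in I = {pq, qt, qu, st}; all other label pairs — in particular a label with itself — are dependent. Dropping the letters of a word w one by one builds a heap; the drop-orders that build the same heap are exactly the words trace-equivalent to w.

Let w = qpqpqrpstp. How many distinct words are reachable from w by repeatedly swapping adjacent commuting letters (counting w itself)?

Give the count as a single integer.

20

piece 0:q — minimal
piece 1:p — minimal
piece 2:q rests on {0:q}
piece 3:p rests on {1:p}
piece 4:q rests on {2:q}
piece 5:r rests on {3:p, 4:q}
piece 6:p rests on {5:r}
piece 7:s rests on {6:p}
piece 8:t rests on {6:p}
piece 9:p rests on {7:s, 8:t}
minimal pieces: {0:q, 1:p}
ways to finish when only these pieces remain (= sum over removing one remaining piece with nothing left below it):
  1 left: {9}→1
  2 left: {7,9}→1  {8,9}→1
  3 left: {7,8,9}→2
  4 left: {6,7,8,9}→2
  5 left: {5,6,7,8,9}→2
  6 left: {3,5,6,7,8,9}→2  {4,5,6,7,8,9}→2
  7 left: {1,3,5,6,7,8,9}→2  {2,4,5,6,7,8,9}→2  {3,4,5,6,7,8,9}→4
  8 left: {0,2,4,5,6,7,8,9}→2  {1,3,4,5,6,7,8,9}→6  {2,3,4,5,6,7,8,9}→6
  placing 0:q first → 12 extensions
  placing 1:p first → 8 extensions
total linear extensions = 20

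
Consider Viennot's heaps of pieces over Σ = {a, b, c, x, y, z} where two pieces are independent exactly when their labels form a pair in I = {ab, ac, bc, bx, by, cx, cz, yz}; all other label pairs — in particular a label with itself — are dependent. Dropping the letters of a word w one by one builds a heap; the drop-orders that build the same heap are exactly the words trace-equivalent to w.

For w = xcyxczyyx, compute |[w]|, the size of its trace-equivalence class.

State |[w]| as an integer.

14

drop 0:x onto floor
drop 1:c onto floor
drop 2:y onto {0:x, 1:c}
drop 3:x onto {2:y}
drop 4:c onto {2:y}
drop 5:z onto {3:x}
drop 6:y onto {3:x, 4:c}
drop 7:y onto {6:y}
drop 8:x onto {5:z, 7:y}
ground layer = {0:x, 1:c}
drop-orders for the pieces not yet dropped (sum over which currently-grounded one goes next):
  1 to go: {8} 1
  2 to go: {5,8} 1  {7,8} 1
  3 to go: {5,7,8} 2  {6,7,8} 1
  4 to go: {4,6,7,8} 1  {5,6,7,8} 3
  5 to go: {3,5,6,7,8} 3  {4,5,6,7,8} 4
  6 to go: {3,4,5,6,7,8} 7
  7 to go: {2,3,4,5,6,7,8} 7
  if 0:x drops first: 7 orders
  if 1:c drops first: 7 orders
heap linearizations: 14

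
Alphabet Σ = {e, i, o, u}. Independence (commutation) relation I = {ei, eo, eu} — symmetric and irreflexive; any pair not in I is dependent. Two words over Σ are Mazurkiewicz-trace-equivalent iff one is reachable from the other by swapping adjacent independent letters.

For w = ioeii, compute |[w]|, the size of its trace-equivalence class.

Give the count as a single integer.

drop 0:i onto floor
drop 1:o onto {0:i}
drop 2:e onto floor
drop 3:i onto {1:o}
drop 4:i onto {3:i}
ground layer = {0:i, 2:e}
drop-orders for the pieces not yet dropped (sum over which currently-grounded one goes next):
  1 to go: {2} 1  {4} 1
  2 to go: {2,4} 2  {3,4} 1
  3 to go: {1,3,4} 1  {2,3,4} 3
  if 0:i drops first: 4 orders
  if 2:e drops first: 1 orders
heap linearizations: 5

5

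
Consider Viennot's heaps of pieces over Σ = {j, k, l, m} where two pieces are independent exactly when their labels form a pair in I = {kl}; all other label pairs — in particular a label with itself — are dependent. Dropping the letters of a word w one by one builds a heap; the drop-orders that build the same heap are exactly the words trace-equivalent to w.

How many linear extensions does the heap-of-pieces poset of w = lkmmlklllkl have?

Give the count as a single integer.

42

piece 0:l — minimal
piece 1:k — minimal
piece 2:m rests on {0:l, 1:k}
piece 3:m rests on {2:m}
piece 4:l rests on {3:m}
piece 5:k rests on {3:m}
piece 6:l rests on {4:l}
piece 7:l rests on {6:l}
piece 8:l rests on {7:l}
piece 9:k rests on {5:k}
piece 10:l rests on {8:l}
minimal pieces: {0:l, 1:k}
ways to finish when only these pieces remain (= sum over removing one remaining piece with nothing left below it):
  1 left: {9}→1  {10}→1
  2 left: {5,9}→1  {8,10}→1  {9,10}→2
  3 left: {5,9,10}→3  {7,8,10}→1  {8,9,10}→3
  4 left: {5,8,9,10}→6  {6,7,8,10}→1  {7,8,9,10}→4
  5 left: {4,6,7,8,10}→1  {5,7,8,9,10}→10  {6,7,8,9,10}→5
  6 left: {4,6,7,8,9,10}→6  {5,6,7,8,9,10}→15
  7 left: {4,5,6,7,8,9,10}→21
  8 left: {3,4,5,6,7,8,9,10}→21
  9 left: {2,3,4,5,6,7,8,9,10}→21
  placing 0:l first → 21 extensions
  placing 1:k first → 21 extensions
total linear extensions = 42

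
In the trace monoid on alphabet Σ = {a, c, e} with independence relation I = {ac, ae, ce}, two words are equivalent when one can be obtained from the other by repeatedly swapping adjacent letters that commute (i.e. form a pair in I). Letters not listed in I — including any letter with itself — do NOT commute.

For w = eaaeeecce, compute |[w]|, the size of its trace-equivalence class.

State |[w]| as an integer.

drop 0:e onto floor
drop 1:a onto floor
drop 2:a onto {1:a}
drop 3:e onto {0:e}
drop 4:e onto {3:e}
drop 5:e onto {4:e}
drop 6:c onto floor
drop 7:c onto {6:c}
drop 8:e onto {5:e}
ground layer = {0:e, 1:a, 6:c}
drop-orders for the pieces not yet dropped (sum over which currently-grounded one goes next):
  1 to go: {2} 1  {7} 1  {8} 1
  2 to go: {1,2} 1  {2,7} 2  {2,8} 2  {5,8} 1  {6,7} 1  {7,8} 2
  3 to go: {1,2,7} 3  {1,2,8} 3  {2,5,8} 3  {2,6,7} 3  {2,7,8} 6  {4,5,8} 1  {5,7,8} 3  {6,7,8} 3
  4 to go: {1,2,5,8} 6  {1,2,6,7} 6  {1,2,7,8} 12  {2,4,5,8} 4  {2,5,7,8} 12  {2,6,7,8} 12  {3,4,5,8} 1  {4,5,7,8} 4  {5,6,7,8} 6
  5 to go: {0,3,4,5,8} 1  {1,2,4,5,8} 10  {1,2,5,7,8} 30  {1,2,6,7,8} 30  {2,3,4,5,8} 5  {2,4,5,7,8} 20  {2,5,6,7,8} 30  {3,4,5,7,8} 5  {4,5,6,7,8} 10
  6 to go: {0,2,3,4,5,8} 6  {0,3,4,5,7,8} 6  {1,2,3,4,5,8} 15  {1,2,4,5,7,8} 60  {1,2,5,6,7,8} 90  {2,3,4,5,7,8} 30  {2,4,5,6,7,8} 60  {3,4,5,6,7,8} 15
  7 to go: {0,1,2,3,4,5,8} 21  {0,2,3,4,5,7,8} 42  {0,3,4,5,6,7,8} 21  {1,2,3,4,5,7,8} 105  {1,2,4,5,6,7,8} 210  {2,3,4,5,6,7,8} 105
  if 0:e drops first: 420 orders
  if 1:a drops first: 168 orders
  if 6:c drops first: 168 orders
heap linearizations: 756

756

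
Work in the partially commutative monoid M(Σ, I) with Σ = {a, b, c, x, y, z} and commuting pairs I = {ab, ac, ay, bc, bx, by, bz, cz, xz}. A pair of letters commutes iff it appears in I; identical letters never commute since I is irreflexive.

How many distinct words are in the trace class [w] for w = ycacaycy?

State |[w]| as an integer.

0(y) covers ∅
1(c) covers 0:y
2(a) covers ∅
3(c) covers 1:c
4(a) covers 2:a
5(y) covers 3:c
6(c) covers 5:y
7(y) covers 6:c
floor of heap: 0:y, 2:a
completions by unplaced set U, small U first (add the entries for U minus each lowest piece of U):
  |U|=1: {4}:1  {7}:1
  |U|=2: {2,4}:1  {4,7}:2  {6,7}:1
  |U|=3: {2,4,7}:3  {4,6,7}:3  {5,6,7}:1
  |U|=4: {2,4,6,7}:6  {3,5,6,7}:1  {4,5,6,7}:4
  |U|=5: {1,3,5,6,7}:1  {2,4,5,6,7}:10  {3,4,5,6,7}:5
  |U|=6: {0,1,3,5,6,7}:1  {1,3,4,5,6,7}:6  {2,3,4,5,6,7}:15
  start at 0(y): 21
  start at 2(a): 7
sum over floor = 28

28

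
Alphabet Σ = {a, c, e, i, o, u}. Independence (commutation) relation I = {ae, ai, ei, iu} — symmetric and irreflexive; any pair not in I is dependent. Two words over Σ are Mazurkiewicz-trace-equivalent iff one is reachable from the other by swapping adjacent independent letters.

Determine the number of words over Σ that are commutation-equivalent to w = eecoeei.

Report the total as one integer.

piece 0:e — minimal
piece 1:e rests on {0:e}
piece 2:c rests on {1:e}
piece 3:o rests on {2:c}
piece 4:e rests on {3:o}
piece 5:e rests on {4:e}
piece 6:i rests on {3:o}
minimal pieces: {0:e}
ways to finish when only these pieces remain (= sum over removing one remaining piece with nothing left below it):
  1 left: {5}→1  {6}→1
  2 left: {4,5}→1  {5,6}→2
  3 left: {4,5,6}→3
  4 left: {3,4,5,6}→3
  5 left: {2,3,4,5,6}→3
  placing 0:e first → 3 extensions

3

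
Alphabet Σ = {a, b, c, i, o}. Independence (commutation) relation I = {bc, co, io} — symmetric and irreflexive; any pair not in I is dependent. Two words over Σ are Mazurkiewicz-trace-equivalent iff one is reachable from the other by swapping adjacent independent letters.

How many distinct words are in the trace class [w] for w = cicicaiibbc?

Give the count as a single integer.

0(c) covers ∅
1(i) covers 0:c
2(c) covers 1:i
3(i) covers 2:c
4(c) covers 3:i
5(a) covers 4:c
6(i) covers 5:a
7(i) covers 6:i
8(b) covers 7:i
9(b) covers 8:b
10(c) covers 7:i
floor of heap: 0:c
completions by unplaced set U, small U first (add the entries for U minus each lowest piece of U):
  |U|=1: {9}:1  {10}:1
  |U|=2: {8,9}:1  {9,10}:2
  |U|=3: {8,9,10}:3
  |U|=4: {7,8,9,10}:3
  |U|=5: {6,7,8,9,10}:3
  |U|=6: {5,6,7,8,9,10}:3
  |U|=7: {4,5,6,7,8,9,10}:3
  |U|=8: {3,4,5,6,7,8,9,10}:3
  |U|=9: {2,3,4,5,6,7,8,9,10}:3
  start at 0(c): 3

3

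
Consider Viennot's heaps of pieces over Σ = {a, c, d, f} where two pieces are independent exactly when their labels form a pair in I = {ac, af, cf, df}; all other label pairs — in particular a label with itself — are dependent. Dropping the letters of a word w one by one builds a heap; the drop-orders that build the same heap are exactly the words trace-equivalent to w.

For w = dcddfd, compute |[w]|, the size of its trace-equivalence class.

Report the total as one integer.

6

piece 0:d — minimal
piece 1:c rests on {0:d}
piece 2:d rests on {1:c}
piece 3:d rests on {2:d}
piece 4:f — minimal
piece 5:d rests on {3:d}
minimal pieces: {0:d, 4:f}
ways to finish when only these pieces remain (= sum over removing one remaining piece with nothing left below it):
  1 left: {4}→1  {5}→1
  2 left: {3,5}→1  {4,5}→2
  3 left: {2,3,5}→1  {3,4,5}→3
  4 left: {1,2,3,5}→1  {2,3,4,5}→4
  placing 0:d first → 5 extensions
  placing 4:f first → 1 extensions
total linear extensions = 6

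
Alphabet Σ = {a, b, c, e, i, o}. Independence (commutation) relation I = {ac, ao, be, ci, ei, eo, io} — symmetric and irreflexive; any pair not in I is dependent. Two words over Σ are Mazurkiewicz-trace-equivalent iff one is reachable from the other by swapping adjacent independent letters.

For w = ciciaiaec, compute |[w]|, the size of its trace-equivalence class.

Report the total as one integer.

piece 0:c — minimal
piece 1:i — minimal
piece 2:c rests on {0:c}
piece 3:i rests on {1:i}
piece 4:a rests on {3:i}
piece 5:i rests on {4:a}
piece 6:a rests on {5:i}
piece 7:e rests on {2:c, 6:a}
piece 8:c rests on {7:e}
minimal pieces: {0:c, 1:i}
ways to finish when only these pieces remain (= sum over removing one remaining piece with nothing left below it):
  1 left: {8}→1
  2 left: {7,8}→1
  3 left: {2,7,8}→1  {6,7,8}→1
  4 left: {0,2,7,8}→1  {2,6,7,8}→2  {5,6,7,8}→1
  5 left: {0,2,6,7,8}→3  {2,5,6,7,8}→3  {4,5,6,7,8}→1
  6 left: {0,2,5,6,7,8}→6  {2,4,5,6,7,8}→4  {3,4,5,6,7,8}→1
  7 left: {0,2,4,5,6,7,8}→10  {1,3,4,5,6,7,8}→1  {2,3,4,5,6,7,8}→5
  placing 0:c first → 6 extensions
  placing 1:i first → 15 extensions
total linear extensions = 21

21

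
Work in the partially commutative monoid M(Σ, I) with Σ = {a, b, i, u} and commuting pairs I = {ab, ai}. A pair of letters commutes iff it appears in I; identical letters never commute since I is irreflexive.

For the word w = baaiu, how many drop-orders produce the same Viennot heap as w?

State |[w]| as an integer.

6

#0=b has no predecessor
#1=a has no predecessor
#2=a depends on [1:a]
#3=i depends on [0:b]
#4=u depends on [2:a, 3:i]
sources: [0:b, 1:a]
N(rest) = Σ N(rest − s) over sources s of rest; N(one piece) = 1:
  size 1 → [4]=1
  size 2 → [2,4]=1  [3,4]=1
  size 3 → [0,3,4]=1  [1,2,4]=1  [2,3,4]=2
  first=0(b) contributes 3
  first=1(a) contributes 3
|[w]| = 6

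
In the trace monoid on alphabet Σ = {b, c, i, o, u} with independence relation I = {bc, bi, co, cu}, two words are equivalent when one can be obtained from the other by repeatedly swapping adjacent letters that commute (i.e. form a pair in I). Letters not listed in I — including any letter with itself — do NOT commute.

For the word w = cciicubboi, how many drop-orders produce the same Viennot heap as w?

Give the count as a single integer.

0(c) covers ∅
1(c) covers 0:c
2(i) covers 1:c
3(i) covers 2:i
4(c) covers 3:i
5(u) covers 3:i
6(b) covers 5:u
7(b) covers 6:b
8(o) covers 7:b
9(i) covers 4:c, 8:o
floor of heap: 0:c
completions by unplaced set U, small U first (add the entries for U minus each lowest piece of U):
  |U|=1: {9}:1
  |U|=2: {4,9}:1  {8,9}:1
  |U|=3: {4,8,9}:2  {7,8,9}:1
  |U|=4: {4,7,8,9}:3  {6,7,8,9}:1
  |U|=5: {4,6,7,8,9}:4  {5,6,7,8,9}:1
  |U|=6: {4,5,6,7,8,9}:5
  |U|=7: {3,4,5,6,7,8,9}:5
  |U|=8: {2,3,4,5,6,7,8,9}:5
  start at 0(c): 5

5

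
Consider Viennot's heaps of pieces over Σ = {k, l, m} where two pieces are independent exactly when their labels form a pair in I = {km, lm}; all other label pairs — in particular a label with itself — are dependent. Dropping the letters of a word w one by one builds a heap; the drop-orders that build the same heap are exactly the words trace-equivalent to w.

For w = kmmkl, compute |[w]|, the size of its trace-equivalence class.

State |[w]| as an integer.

drop 0:k onto floor
drop 1:m onto floor
drop 2:m onto {1:m}
drop 3:k onto {0:k}
drop 4:l onto {3:k}
ground layer = {0:k, 1:m}
drop-orders for the pieces not yet dropped (sum over which currently-grounded one goes next):
  1 to go: {2} 1  {4} 1
  2 to go: {1,2} 1  {2,4} 2  {3,4} 1
  3 to go: {0,3,4} 1  {1,2,4} 3  {2,3,4} 3
  if 0:k drops first: 6 orders
  if 1:m drops first: 4 orders
heap linearizations: 10

10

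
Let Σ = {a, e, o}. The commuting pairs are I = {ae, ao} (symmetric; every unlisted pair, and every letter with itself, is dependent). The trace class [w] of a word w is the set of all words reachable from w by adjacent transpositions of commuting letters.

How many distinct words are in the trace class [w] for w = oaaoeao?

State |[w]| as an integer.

35

#0=o has no predecessor
#1=a has no predecessor
#2=a depends on [1:a]
#3=o depends on [0:o]
#4=e depends on [3:o]
#5=a depends on [2:a]
#6=o depends on [4:e]
sources: [0:o, 1:a]
N(rest) = Σ N(rest − s) over sources s of rest; N(one piece) = 1:
  size 1 → [5]=1  [6]=1
  size 2 → [2,5]=1  [4,6]=1  [5,6]=2
  size 3 → [1,2,5]=1  [2,5,6]=3  [3,4,6]=1  [4,5,6]=3
  size 4 → [0,3,4,6]=1  [1,2,5,6]=4  [2,4,5,6]=6  [3,4,5,6]=4
  size 5 → [0,3,4,5,6]=5  [1,2,4,5,6]=10  [2,3,4,5,6]=10
  first=0(o) contributes 20
  first=1(a) contributes 15
|[w]| = 35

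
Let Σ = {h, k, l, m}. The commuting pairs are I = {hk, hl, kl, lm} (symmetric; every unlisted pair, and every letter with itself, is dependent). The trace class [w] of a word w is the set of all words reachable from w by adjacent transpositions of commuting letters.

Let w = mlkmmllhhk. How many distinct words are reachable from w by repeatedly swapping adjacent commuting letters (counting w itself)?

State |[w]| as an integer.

piece 0:m — minimal
piece 1:l — minimal
piece 2:k rests on {0:m}
piece 3:m rests on {2:k}
piece 4:m rests on {3:m}
piece 5:l rests on {1:l}
piece 6:l rests on {5:l}
piece 7:h rests on {4:m}
piece 8:h rests on {7:h}
piece 9:k rests on {4:m}
minimal pieces: {0:m, 1:l}
ways to finish when only these pieces remain (= sum over removing one remaining piece with nothing left below it):
  1 left: {6}→1  {8}→1  {9}→1
  2 left: {5,6}→1  {6,8}→2  {6,9}→2  {7,8}→1  {8,9}→2
  3 left: {1,5,6}→1  {5,6,8}→3  {5,6,9}→3  {6,7,8}→3  {6,8,9}→6  {7,8,9}→3
  4 left: {1,5,6,8}→4  {1,5,6,9}→4  {4,7,8,9}→3  {5,6,7,8}→6  {5,6,8,9}→12  {6,7,8,9}→12
  5 left: {1,5,6,7,8}→10  {1,5,6,8,9}→20  {3,4,7,8,9}→3  {4,6,7,8,9}→15  {5,6,7,8,9}→30
  6 left: {1,5,6,7,8,9}→60  {2,3,4,7,8,9}→3  {3,4,6,7,8,9}→18  {4,5,6,7,8,9}→45
  7 left: {0,2,3,4,7,8,9}→3  {1,4,5,6,7,8,9}→105  {2,3,4,6,7,8,9}→21  {3,4,5,6,7,8,9}→63
  8 left: {0,2,3,4,6,7,8,9}→24  {1,3,4,5,6,7,8,9}→168  {2,3,4,5,6,7,8,9}→84
  placing 0:m first → 252 extensions
  placing 1:l first → 108 extensions
total linear extensions = 360

360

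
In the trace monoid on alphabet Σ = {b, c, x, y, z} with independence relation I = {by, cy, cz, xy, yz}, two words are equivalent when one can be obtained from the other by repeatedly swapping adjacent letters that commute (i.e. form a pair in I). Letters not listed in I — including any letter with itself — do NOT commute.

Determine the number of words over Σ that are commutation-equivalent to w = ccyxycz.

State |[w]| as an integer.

0(c) covers ∅
1(c) covers 0:c
2(y) covers ∅
3(x) covers 1:c
4(y) covers 2:y
5(c) covers 3:x
6(z) covers 3:x
floor of heap: 0:c, 2:y
completions by unplaced set U, small U first (add the entries for U minus each lowest piece of U):
  |U|=1: {4}:1  {5}:1  {6}:1
  |U|=2: {2,4}:1  {4,5}:2  {4,6}:2  {5,6}:2
  |U|=3: {2,4,5}:3  {2,4,6}:3  {3,5,6}:2  {4,5,6}:6
  |U|=4: {1,3,5,6}:2  {2,4,5,6}:12  {3,4,5,6}:8
  |U|=5: {0,1,3,5,6}:2  {1,3,4,5,6}:10  {2,3,4,5,6}:20
  start at 0(c): 30
  start at 2(y): 12
sum over floor = 42

42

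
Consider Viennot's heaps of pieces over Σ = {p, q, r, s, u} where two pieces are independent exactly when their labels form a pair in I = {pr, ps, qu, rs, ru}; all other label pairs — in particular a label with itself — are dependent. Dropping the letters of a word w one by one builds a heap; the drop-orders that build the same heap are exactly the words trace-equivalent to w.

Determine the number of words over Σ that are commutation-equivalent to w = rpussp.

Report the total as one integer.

18

drop 0:r onto floor
drop 1:p onto floor
drop 2:u onto {1:p}
drop 3:s onto {2:u}
drop 4:s onto {3:s}
drop 5:p onto {2:u}
ground layer = {0:r, 1:p}
drop-orders for the pieces not yet dropped (sum over which currently-grounded one goes next):
  1 to go: {0} 1  {4} 1  {5} 1
  2 to go: {0,4} 2  {0,5} 2  {3,4} 1  {4,5} 2
  3 to go: {0,3,4} 3  {0,4,5} 6  {3,4,5} 3
  4 to go: {0,3,4,5} 12  {2,3,4,5} 3
  if 0:r drops first: 3 orders
  if 1:p drops first: 15 orders
heap linearizations: 18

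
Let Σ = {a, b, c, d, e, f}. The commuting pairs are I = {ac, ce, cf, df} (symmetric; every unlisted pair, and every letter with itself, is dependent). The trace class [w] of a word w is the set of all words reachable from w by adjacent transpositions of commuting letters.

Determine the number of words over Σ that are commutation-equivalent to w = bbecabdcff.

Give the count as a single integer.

0(b) covers ∅
1(b) covers 0:b
2(e) covers 1:b
3(c) covers 1:b
4(a) covers 2:e
5(b) covers 3:c, 4:a
6(d) covers 5:b
7(c) covers 6:d
8(f) covers 5:b
9(f) covers 8:f
floor of heap: 0:b
completions by unplaced set U, small U first (add the entries for U minus each lowest piece of U):
  |U|=1: {7}:1  {9}:1
  |U|=2: {6,7}:1  {7,9}:2  {8,9}:1
  |U|=3: {6,7,9}:3  {7,8,9}:3
  |U|=4: {6,7,8,9}:6
  |U|=5: {5,6,7,8,9}:6
  |U|=6: {3,5,6,7,8,9}:6  {4,5,6,7,8,9}:6
  |U|=7: {2,4,5,6,7,8,9}:6  {3,4,5,6,7,8,9}:12
  |U|=8: {2,3,4,5,6,7,8,9}:18
  start at 0(b): 18

18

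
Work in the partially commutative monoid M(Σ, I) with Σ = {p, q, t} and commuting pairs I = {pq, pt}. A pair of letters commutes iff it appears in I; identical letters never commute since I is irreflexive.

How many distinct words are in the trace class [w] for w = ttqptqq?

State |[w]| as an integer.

7

0(t) covers ∅
1(t) covers 0:t
2(q) covers 1:t
3(p) covers ∅
4(t) covers 2:q
5(q) covers 4:t
6(q) covers 5:q
floor of heap: 0:t, 3:p
completions by unplaced set U, small U first (add the entries for U minus each lowest piece of U):
  |U|=1: {3}:1  {6}:1
  |U|=2: {3,6}:2  {5,6}:1
  |U|=3: {3,5,6}:3  {4,5,6}:1
  |U|=4: {2,4,5,6}:1  {3,4,5,6}:4
  |U|=5: {1,2,4,5,6}:1  {2,3,4,5,6}:5
  start at 0(t): 6
  start at 3(p): 1
sum over floor = 7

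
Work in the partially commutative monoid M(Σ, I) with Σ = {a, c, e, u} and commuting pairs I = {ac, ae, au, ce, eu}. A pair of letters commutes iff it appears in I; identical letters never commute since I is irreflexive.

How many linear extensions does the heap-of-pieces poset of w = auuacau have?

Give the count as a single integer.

35

#0=a has no predecessor
#1=u has no predecessor
#2=u depends on [1:u]
#3=a depends on [0:a]
#4=c depends on [2:u]
#5=a depends on [3:a]
#6=u depends on [4:c]
sources: [0:a, 1:u]
N(rest) = Σ N(rest − s) over sources s of rest; N(one piece) = 1:
  size 1 → [5]=1  [6]=1
  size 2 → [3,5]=1  [4,6]=1  [5,6]=2
  size 3 → [0,3,5]=1  [2,4,6]=1  [3,5,6]=3  [4,5,6]=3
  size 4 → [0,3,5,6]=4  [1,2,4,6]=1  [2,4,5,6]=4  [3,4,5,6]=6
  size 5 → [0,3,4,5,6]=10  [1,2,4,5,6]=5  [2,3,4,5,6]=10
  first=0(a) contributes 15
  first=1(u) contributes 20
|[w]| = 35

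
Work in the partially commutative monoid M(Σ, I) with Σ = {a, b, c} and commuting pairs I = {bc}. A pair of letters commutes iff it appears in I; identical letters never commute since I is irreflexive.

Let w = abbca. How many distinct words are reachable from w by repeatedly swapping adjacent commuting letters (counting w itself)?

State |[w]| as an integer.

3

drop 0:a onto floor
drop 1:b onto {0:a}
drop 2:b onto {1:b}
drop 3:c onto {0:a}
drop 4:a onto {2:b, 3:c}
ground layer = {0:a}
drop-orders for the pieces not yet dropped (sum over which currently-grounded one goes next):
  1 to go: {4} 1
  2 to go: {2,4} 1  {3,4} 1
  3 to go: {1,2,4} 1  {2,3,4} 2
  if 0:a drops first: 3 orders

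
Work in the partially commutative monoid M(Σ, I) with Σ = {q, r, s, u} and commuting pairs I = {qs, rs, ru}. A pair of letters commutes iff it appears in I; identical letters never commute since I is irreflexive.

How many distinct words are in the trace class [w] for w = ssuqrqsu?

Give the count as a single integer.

4

drop 0:s onto floor
drop 1:s onto {0:s}
drop 2:u onto {1:s}
drop 3:q onto {2:u}
drop 4:r onto {3:q}
drop 5:q onto {4:r}
drop 6:s onto {2:u}
drop 7:u onto {5:q, 6:s}
ground layer = {0:s}
drop-orders for the pieces not yet dropped (sum over which currently-grounded one goes next):
  1 to go: {7} 1
  2 to go: {5,7} 1  {6,7} 1
  3 to go: {4,5,7} 1  {5,6,7} 2
  4 to go: {3,4,5,7} 1  {4,5,6,7} 3
  5 to go: {3,4,5,6,7} 4
  6 to go: {2,3,4,5,6,7} 4
  if 0:s drops first: 4 orders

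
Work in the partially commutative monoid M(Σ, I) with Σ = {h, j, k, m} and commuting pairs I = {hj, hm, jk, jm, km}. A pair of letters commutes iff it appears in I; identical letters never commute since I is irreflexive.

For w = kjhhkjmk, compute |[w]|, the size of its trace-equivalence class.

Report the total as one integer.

168

#0=k has no predecessor
#1=j has no predecessor
#2=h depends on [0:k]
#3=h depends on [2:h]
#4=k depends on [3:h]
#5=j depends on [1:j]
#6=m has no predecessor
#7=k depends on [4:k]
sources: [0:k, 1:j, 6:m]
N(rest) = Σ N(rest − s) over sources s of rest; N(one piece) = 1:
  size 1 → [5]=1  [6]=1  [7]=1
  size 2 → [1,5]=1  [4,7]=1  [5,6]=2  [5,7]=2  [6,7]=2
  size 3 → [1,5,6]=3  [1,5,7]=3  [3,4,7]=1  [4,5,7]=3  [4,6,7]=3  [5,6,7]=6
  size 4 → [1,4,5,7]=6  [1,5,6,7]=12  [2,3,4,7]=1  [3,4,5,7]=4  [3,4,6,7]=4  [4,5,6,7]=12
  size 5 → [0,2,3,4,7]=1  [1,3,4,5,7]=10  [1,4,5,6,7]=30  [2,3,4,5,7]=5  [2,3,4,6,7]=5  [3,4,5,6,7]=20
  size 6 → [0,2,3,4,5,7]=6  [0,2,3,4,6,7]=6  [1,2,3,4,5,7]=15  [1,3,4,5,6,7]=60  [2,3,4,5,6,7]=30
  first=0(k) contributes 105
  first=1(j) contributes 42
  first=6(m) contributes 21
|[w]| = 168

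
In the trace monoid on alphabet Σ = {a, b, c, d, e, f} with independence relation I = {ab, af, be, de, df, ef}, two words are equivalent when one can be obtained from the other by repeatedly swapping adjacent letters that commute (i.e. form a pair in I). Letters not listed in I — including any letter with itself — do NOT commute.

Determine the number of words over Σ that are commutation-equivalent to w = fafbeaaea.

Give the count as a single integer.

piece 0:f — minimal
piece 1:a — minimal
piece 2:f rests on {0:f}
piece 3:b rests on {2:f}
piece 4:e rests on {1:a}
piece 5:a rests on {4:e}
piece 6:a rests on {5:a}
piece 7:e rests on {6:a}
piece 8:a rests on {7:e}
minimal pieces: {0:f, 1:a}
ways to finish when only these pieces remain (= sum over removing one remaining piece with nothing left below it):
  1 left: {3}→1  {8}→1
  2 left: {2,3}→1  {3,8}→2  {7,8}→1
  3 left: {0,2,3}→1  {2,3,8}→3  {3,7,8}→3  {6,7,8}→1
  4 left: {0,2,3,8}→4  {2,3,7,8}→6  {3,6,7,8}→4  {5,6,7,8}→1
  5 left: {0,2,3,7,8}→10  {2,3,6,7,8}→10  {3,5,6,7,8}→5  {4,5,6,7,8}→1
  6 left: {0,2,3,6,7,8}→20  {1,4,5,6,7,8}→1  {2,3,5,6,7,8}→15  {3,4,5,6,7,8}→6
  7 left: {0,2,3,5,6,7,8}→35  {1,3,4,5,6,7,8}→7  {2,3,4,5,6,7,8}→21
  placing 0:f first → 28 extensions
  placing 1:a first → 56 extensions
total linear extensions = 84

84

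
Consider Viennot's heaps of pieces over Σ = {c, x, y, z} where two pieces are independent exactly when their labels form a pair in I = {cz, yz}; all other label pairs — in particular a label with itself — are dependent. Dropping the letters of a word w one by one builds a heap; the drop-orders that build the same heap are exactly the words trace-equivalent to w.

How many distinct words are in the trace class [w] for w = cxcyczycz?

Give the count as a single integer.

0(c) covers ∅
1(x) covers 0:c
2(c) covers 1:x
3(y) covers 2:c
4(c) covers 3:y
5(z) covers 1:x
6(y) covers 4:c
7(c) covers 6:y
8(z) covers 5:z
floor of heap: 0:c
completions by unplaced set U, small U first (add the entries for U minus each lowest piece of U):
  |U|=1: {7}:1  {8}:1
  |U|=2: {5,8}:1  {6,7}:1  {7,8}:2
  |U|=3: {4,6,7}:1  {5,7,8}:3  {6,7,8}:3
  |U|=4: {3,4,6,7}:1  {4,6,7,8}:4  {5,6,7,8}:6
  |U|=5: {2,3,4,6,7}:1  {3,4,6,7,8}:5  {4,5,6,7,8}:10
  |U|=6: {2,3,4,6,7,8}:6  {3,4,5,6,7,8}:15
  |U|=7: {2,3,4,5,6,7,8}:21
  start at 0(c): 21

21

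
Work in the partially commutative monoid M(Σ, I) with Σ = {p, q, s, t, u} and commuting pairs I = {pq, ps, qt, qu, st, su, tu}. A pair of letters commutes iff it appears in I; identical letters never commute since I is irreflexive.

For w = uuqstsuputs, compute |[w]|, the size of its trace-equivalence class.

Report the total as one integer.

drop 0:u onto floor
drop 1:u onto {0:u}
drop 2:q onto floor
drop 3:s onto {2:q}
drop 4:t onto floor
drop 5:s onto {3:s}
drop 6:u onto {1:u}
drop 7:p onto {4:t, 6:u}
drop 8:u onto {7:p}
drop 9:t onto {7:p}
drop 10:s onto {5:s}
ground layer = {0:u, 2:q, 4:t}
drop-orders for the pieces not yet dropped (sum over which currently-grounded one goes next):
  1 to go: {8} 1  {9} 1  {10} 1
  2 to go: {5,10} 1  {8,9} 2  {8,10} 2  {9,10} 2
  3 to go: {3,5,10} 1  {5,8,10} 3  {5,9,10} 3  {7,8,9} 2  {8,9,10} 6
  4 to go: {2,3,5,10} 1  {3,5,8,10} 4  {3,5,9,10} 4  {4,7,8,9} 2  {5,8,9,10} 12  {6,7,8,9} 2  {7,8,9,10} 8
  5 to go: {1,6,7,8,9} 2  {2,3,5,8,10} 5  {2,3,5,9,10} 5  {3,5,8,9,10} 20  {4,6,7,8,9} 4  {4,7,8,9,10} 10  {5,7,8,9,10} 20  {6,7,8,9,10} 10
  6 to go: {0,1,6,7,8,9} 2  {1,4,6,7,8,9} 6  {1,6,7,8,9,10} 12  {2,3,5,8,9,10} 30  {3,5,7,8,9,10} 40  {4,5,7,8,9,10} 30  {4,6,7,8,9,10} 24  {5,6,7,8,9,10} 30
  7 to go: {0,1,4,6,7,8,9} 8  {0,1,6,7,8,9,10} 14  {1,4,6,7,8,9,10} 42  {1,5,6,7,8,9,10} 42  {2,3,5,7,8,9,10} 70  {3,4,5,7,8,9,10} 70  {3,5,6,7,8,9,10} 70  {4,5,6,7,8,9,10} 84
  8 to go: {0,1,4,6,7,8,9,10} 64  {0,1,5,6,7,8,9,10} 56  {1,3,5,6,7,8,9,10} 112  {1,4,5,6,7,8,9,10} 168  {2,3,4,5,7,8,9,10} 140  {2,3,5,6,7,8,9,10} 140  {3,4,5,6,7,8,9,10} 224
  9 to go: {0,1,3,5,6,7,8,9,10} 168  {0,1,4,5,6,7,8,9,10} 288  {1,2,3,5,6,7,8,9,10} 252  {1,3,4,5,6,7,8,9,10} 504  {2,3,4,5,6,7,8,9,10} 504
  if 0:u drops first: 1260 orders
  if 2:q drops first: 960 orders
  if 4:t drops first: 420 orders
heap linearizations: 2640

2640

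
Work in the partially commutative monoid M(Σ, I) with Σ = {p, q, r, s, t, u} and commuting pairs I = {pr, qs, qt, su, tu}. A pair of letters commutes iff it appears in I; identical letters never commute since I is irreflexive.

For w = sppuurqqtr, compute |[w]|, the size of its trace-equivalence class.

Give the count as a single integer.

piece 0:s — minimal
piece 1:p rests on {0:s}
piece 2:p rests on {1:p}
piece 3:u rests on {2:p}
piece 4:u rests on {3:u}
piece 5:r rests on {4:u}
piece 6:q rests on {5:r}
piece 7:q rests on {6:q}
piece 8:t rests on {5:r}
piece 9:r rests on {7:q, 8:t}
minimal pieces: {0:s}
ways to finish when only these pieces remain (= sum over removing one remaining piece with nothing left below it):
  1 left: {9}→1
  2 left: {7,9}→1  {8,9}→1
  3 left: {6,7,9}→1  {7,8,9}→2
  4 left: {6,7,8,9}→3
  5 left: {5,6,7,8,9}→3
  6 left: {4,5,6,7,8,9}→3
  7 left: {3,4,5,6,7,8,9}→3
  8 left: {2,3,4,5,6,7,8,9}→3
  placing 0:s first → 3 extensions

3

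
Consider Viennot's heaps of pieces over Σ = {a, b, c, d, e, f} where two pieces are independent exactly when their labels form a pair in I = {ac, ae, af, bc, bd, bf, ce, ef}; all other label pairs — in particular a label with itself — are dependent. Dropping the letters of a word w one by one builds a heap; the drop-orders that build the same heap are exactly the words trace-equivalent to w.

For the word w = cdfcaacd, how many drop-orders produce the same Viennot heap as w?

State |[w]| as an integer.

drop 0:c onto floor
drop 1:d onto {0:c}
drop 2:f onto {1:d}
drop 3:c onto {2:f}
drop 4:a onto {1:d}
drop 5:a onto {4:a}
drop 6:c onto {3:c}
drop 7:d onto {5:a, 6:c}
ground layer = {0:c}
drop-orders for the pieces not yet dropped (sum over which currently-grounded one goes next):
  1 to go: {7} 1
  2 to go: {5,7} 1  {6,7} 1
  3 to go: {3,6,7} 1  {4,5,7} 1  {5,6,7} 2
  4 to go: {2,3,6,7} 1  {3,5,6,7} 3  {4,5,6,7} 3
  5 to go: {2,3,5,6,7} 4  {3,4,5,6,7} 6
  6 to go: {2,3,4,5,6,7} 10
  if 0:c drops first: 10 orders

10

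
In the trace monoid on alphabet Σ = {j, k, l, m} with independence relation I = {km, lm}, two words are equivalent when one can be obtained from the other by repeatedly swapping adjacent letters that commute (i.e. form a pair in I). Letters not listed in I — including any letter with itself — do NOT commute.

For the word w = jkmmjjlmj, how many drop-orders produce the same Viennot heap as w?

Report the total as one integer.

0(j) covers ∅
1(k) covers 0:j
2(m) covers 0:j
3(m) covers 2:m
4(j) covers 1:k, 3:m
5(j) covers 4:j
6(l) covers 5:j
7(m) covers 5:j
8(j) covers 6:l, 7:m
floor of heap: 0:j
completions by unplaced set U, small U first (add the entries for U minus each lowest piece of U):
  |U|=1: {8}:1
  |U|=2: {6,8}:1  {7,8}:1
  |U|=3: {6,7,8}:2
  |U|=4: {5,6,7,8}:2
  |U|=5: {4,5,6,7,8}:2
  |U|=6: {1,4,5,6,7,8}:2  {3,4,5,6,7,8}:2
  |U|=7: {1,3,4,5,6,7,8}:4  {2,3,4,5,6,7,8}:2
  start at 0(j): 6

6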